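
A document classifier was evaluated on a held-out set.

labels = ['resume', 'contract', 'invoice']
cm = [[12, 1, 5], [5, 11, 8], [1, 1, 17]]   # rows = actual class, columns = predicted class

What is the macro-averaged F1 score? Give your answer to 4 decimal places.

0.6517

Per-class F1 score (2·TP/(2·TP+FP+FN)):
  resume: TP=12, FP=5+1=6, FN=1+5=6 → 24/36 = 0.66667
  contract: TP=11, FP=1+1=2, FN=5+8=13 → 22/37 = 0.59459
  invoice: TP=17, FP=5+8=13, FN=1+1=2 → 34/49 = 0.69388
Macro-F1 score = mean = (0.66667 + 0.59459 + 0.69388) / 3 = 0.6517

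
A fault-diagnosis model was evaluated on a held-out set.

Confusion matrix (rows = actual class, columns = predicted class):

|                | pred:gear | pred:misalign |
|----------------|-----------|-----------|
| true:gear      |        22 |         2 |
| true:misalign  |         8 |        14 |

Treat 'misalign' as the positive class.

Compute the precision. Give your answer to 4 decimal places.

0.8750

Precision = TP/(TP+FP) = 14/(14+2) = 14/16 = 0.8750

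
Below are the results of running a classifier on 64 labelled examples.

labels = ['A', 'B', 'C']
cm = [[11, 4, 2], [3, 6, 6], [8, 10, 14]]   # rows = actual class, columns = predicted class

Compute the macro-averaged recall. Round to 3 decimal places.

Per-class recall (TP/(TP+FN)):
  A: TP=11, FN=4+2=6 → 11/17 = 0.6471
  B: TP=6, FN=3+6=9 → 6/15 = 0.4000
  C: TP=14, FN=8+10=18 → 14/32 = 0.4375
Macro-recall = mean = (0.6471 + 0.4000 + 0.4375) / 3 = 0.495

0.495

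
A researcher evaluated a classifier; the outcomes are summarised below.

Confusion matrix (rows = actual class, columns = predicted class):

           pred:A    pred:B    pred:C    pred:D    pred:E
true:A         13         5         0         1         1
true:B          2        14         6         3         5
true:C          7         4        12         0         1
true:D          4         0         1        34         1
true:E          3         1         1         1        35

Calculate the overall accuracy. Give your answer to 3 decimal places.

0.697

Accuracy = trace / total = (13+14+12+34+35=108) / 155 = 108/155 = 0.697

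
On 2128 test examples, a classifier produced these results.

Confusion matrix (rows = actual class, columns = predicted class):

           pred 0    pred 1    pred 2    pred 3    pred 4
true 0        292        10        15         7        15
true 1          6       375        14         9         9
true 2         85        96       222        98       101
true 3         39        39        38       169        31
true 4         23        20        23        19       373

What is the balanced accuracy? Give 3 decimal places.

0.697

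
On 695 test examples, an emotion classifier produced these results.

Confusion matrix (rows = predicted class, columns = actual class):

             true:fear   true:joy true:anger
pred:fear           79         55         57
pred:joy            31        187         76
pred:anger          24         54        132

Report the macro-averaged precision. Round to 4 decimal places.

Per-class precision (TP/(TP+FP)):
  fear: TP=79, FP=55+57=112 → 79/191 = 0.41361
  joy: TP=187, FP=31+76=107 → 187/294 = 0.63605
  anger: TP=132, FP=24+54=78 → 132/210 = 0.62857
Macro-precision = mean = (0.41361 + 0.63605 + 0.62857) / 3 = 0.5594

0.5594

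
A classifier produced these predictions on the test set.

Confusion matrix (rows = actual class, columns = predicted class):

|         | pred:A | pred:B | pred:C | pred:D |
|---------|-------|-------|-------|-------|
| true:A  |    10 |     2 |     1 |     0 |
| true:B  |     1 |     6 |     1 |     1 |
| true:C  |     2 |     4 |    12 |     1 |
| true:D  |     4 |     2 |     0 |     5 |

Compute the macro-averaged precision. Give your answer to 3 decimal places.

Per-class precision (TP/(TP+FP)):
  A: TP=10, FP=1+2+4=7 → 10/17 = 0.5882
  B: TP=6, FP=2+4+2=8 → 6/14 = 0.4286
  C: TP=12, FP=1+1+0=2 → 12/14 = 0.8571
  D: TP=5, FP=0+1+1=2 → 5/7 = 0.7143
Macro-precision = mean = (0.5882 + 0.4286 + 0.8571 + 0.7143) / 4 = 0.647

0.647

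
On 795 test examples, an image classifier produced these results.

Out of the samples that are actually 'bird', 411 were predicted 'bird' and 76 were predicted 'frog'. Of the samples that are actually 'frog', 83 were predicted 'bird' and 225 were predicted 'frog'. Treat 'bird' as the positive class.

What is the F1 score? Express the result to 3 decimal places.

Precision = TP/(TP+FP) = 411/494 = 0.8320
Recall = TP/(TP+FN) = 411/487 = 0.8439
F1 = 2·TP/(2·TP+FP+FN) = 822/981 = 0.838

0.838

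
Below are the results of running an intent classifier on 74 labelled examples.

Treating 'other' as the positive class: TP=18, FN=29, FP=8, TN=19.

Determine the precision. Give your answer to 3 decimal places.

0.692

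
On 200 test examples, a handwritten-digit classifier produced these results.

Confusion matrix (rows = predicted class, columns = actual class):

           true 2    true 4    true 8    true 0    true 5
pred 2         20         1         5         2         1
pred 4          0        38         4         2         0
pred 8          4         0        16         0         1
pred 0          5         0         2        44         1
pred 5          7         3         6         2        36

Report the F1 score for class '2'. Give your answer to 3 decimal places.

0.615

Take TP from the diagonal, FP from the rest of the '2' prediction marginal, FN from the rest of the '2' actual marginal.
F1 score = 2·TP/(2·TP+FP+FN).
2: TP=20, FP=1+5+2+1=9, FN=0+4+5+7=16 → 40/65 = 0.6154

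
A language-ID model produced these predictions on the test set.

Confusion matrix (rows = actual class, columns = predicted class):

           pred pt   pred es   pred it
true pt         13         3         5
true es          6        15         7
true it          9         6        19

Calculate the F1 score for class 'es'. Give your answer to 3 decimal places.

One-vs-rest for 'es': TP = diagonal; FP = other classes predicted 'es'; FN = 'es' predicted as other.
F1 score = 2·TP/(2·TP+FP+FN).
es: TP=15, FP=3+6=9, FN=6+7=13 → 30/52 = 0.5769

0.577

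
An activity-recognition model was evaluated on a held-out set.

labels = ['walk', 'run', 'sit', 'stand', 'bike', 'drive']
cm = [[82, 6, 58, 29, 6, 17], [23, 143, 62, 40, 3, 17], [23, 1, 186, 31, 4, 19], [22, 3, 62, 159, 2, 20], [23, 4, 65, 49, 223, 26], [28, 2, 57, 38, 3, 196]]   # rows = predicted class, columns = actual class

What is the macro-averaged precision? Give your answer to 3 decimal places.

Per-class precision (TP/(TP+FP)):
  walk: TP=82, FP=6+58+29+6+17=116 → 82/198 = 0.4141
  run: TP=143, FP=23+62+40+3+17=145 → 143/288 = 0.4965
  sit: TP=186, FP=23+1+31+4+19=78 → 186/264 = 0.7045
  stand: TP=159, FP=22+3+62+2+20=109 → 159/268 = 0.5933
  bike: TP=223, FP=23+4+65+49+26=167 → 223/390 = 0.5718
  drive: TP=196, FP=28+2+57+38+3=128 → 196/324 = 0.6049
Macro-precision = mean = (0.4141 + 0.4965 + 0.7045 + 0.5933 + 0.5718 + 0.6049) / 6 = 0.564

0.564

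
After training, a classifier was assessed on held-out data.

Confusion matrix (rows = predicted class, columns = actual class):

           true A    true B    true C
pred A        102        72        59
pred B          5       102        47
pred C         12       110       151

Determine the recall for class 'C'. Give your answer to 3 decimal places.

One-vs-rest for 'C': TP = diagonal; FP = other classes predicted 'C'; FN = 'C' predicted as other.
recall = TP/(TP+FN).
C: TP=151, FN=59+47=106 → 151/257 = 0.5875

0.588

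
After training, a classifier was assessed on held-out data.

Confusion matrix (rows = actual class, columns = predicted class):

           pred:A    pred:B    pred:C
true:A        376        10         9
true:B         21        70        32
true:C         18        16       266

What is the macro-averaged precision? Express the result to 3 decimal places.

Per-class precision (TP/(TP+FP)):
  A: TP=376, FP=21+18=39 → 376/415 = 0.9060
  B: TP=70, FP=10+16=26 → 70/96 = 0.7292
  C: TP=266, FP=9+32=41 → 266/307 = 0.8664
Macro-precision = mean = (0.9060 + 0.7292 + 0.8664) / 3 = 0.834

0.834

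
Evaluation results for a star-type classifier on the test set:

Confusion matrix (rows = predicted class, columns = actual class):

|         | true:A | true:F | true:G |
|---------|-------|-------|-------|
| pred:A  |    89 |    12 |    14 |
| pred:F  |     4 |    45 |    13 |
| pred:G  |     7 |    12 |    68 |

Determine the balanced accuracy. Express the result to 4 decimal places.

0.7527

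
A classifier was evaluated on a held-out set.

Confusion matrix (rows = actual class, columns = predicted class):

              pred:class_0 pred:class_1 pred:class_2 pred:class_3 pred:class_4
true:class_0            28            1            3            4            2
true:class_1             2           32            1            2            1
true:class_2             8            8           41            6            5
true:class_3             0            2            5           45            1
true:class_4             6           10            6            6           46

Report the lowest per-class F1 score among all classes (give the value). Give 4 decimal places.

0.6613

Per-class F1 score (2·TP/(2·TP+FP+FN)):
  class_0: TP=28, FP=2+8+0+6=16, FN=1+3+4+2=10 → 56/82 = 0.68293
  class_1: TP=32, FP=1+8+2+10=21, FN=2+1+2+1=6 → 64/91 = 0.70330
  class_2: TP=41, FP=3+1+5+6=15, FN=8+8+6+5=27 → 82/124 = 0.66129
  class_3: TP=45, FP=4+2+6+6=18, FN=0+2+5+1=8 → 90/116 = 0.77586
  class_4: TP=46, FP=2+1+5+1=9, FN=6+10+6+6=28 → 92/129 = 0.71318
Lowest is class 'class_2' with F1 score = 0.6613.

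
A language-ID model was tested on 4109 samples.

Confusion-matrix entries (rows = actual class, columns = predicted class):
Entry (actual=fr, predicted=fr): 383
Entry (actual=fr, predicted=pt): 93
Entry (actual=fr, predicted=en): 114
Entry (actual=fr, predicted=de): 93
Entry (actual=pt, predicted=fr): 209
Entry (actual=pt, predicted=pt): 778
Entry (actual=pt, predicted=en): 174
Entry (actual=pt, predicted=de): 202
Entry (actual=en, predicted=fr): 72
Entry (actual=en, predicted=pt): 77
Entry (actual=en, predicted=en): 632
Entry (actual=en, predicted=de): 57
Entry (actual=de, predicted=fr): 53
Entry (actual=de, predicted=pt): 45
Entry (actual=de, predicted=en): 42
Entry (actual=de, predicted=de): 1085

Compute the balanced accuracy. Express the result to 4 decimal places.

0.6929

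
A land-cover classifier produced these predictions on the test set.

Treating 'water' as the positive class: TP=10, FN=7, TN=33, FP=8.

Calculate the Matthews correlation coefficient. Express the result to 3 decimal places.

MCC = (TP·TN − FP·FN) / √((TP+FP)(TP+FN)(TN+FP)(TN+FN))
Numerator = 10·33 − 8·7 = 274
Denominator = √(18·17·41·40) = √501840 = 708.4067
MCC = 274 / 708.4067 = 0.387

0.387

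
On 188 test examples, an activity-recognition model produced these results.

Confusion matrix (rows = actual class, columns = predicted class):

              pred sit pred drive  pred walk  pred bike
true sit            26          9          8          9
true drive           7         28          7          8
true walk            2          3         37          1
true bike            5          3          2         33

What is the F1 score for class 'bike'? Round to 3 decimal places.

Take TP from the diagonal, FP from the rest of the 'bike' prediction marginal, FN from the rest of the 'bike' actual marginal.
F1 score = 2·TP/(2·TP+FP+FN).
bike: TP=33, FP=9+8+1=18, FN=5+3+2=10 → 66/94 = 0.7021

0.702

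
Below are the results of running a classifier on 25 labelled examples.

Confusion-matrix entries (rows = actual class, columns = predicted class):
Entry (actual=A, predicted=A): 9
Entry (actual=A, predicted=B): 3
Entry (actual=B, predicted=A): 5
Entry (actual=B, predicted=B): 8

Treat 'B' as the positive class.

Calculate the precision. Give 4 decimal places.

Precision = TP/(TP+FP) = 8/(8+3) = 8/11 = 0.7273

0.7273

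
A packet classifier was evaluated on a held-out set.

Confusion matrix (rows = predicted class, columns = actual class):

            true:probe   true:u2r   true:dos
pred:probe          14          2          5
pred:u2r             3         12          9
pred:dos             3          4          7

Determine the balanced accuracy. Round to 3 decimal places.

0.567

Balanced accuracy = mean of per-class recall.
  probe: recall = 14/20 = 0.7000
  u2r: recall = 12/18 = 0.6667
  dos: recall = 7/21 = 0.3333
Mean = (0.7000 + 0.6667 + 0.3333) / 3 = 0.567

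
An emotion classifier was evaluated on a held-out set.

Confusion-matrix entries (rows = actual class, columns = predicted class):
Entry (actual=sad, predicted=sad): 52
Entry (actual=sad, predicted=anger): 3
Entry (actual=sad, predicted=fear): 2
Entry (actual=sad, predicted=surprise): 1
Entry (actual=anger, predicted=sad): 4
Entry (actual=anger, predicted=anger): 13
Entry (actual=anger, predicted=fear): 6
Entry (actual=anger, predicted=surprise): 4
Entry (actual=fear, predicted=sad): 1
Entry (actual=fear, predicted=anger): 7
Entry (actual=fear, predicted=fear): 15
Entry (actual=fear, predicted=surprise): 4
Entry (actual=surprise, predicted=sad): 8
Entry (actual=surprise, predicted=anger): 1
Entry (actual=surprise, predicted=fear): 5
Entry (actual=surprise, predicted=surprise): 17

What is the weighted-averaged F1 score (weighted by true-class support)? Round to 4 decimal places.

Per-class F1 score (2·TP/(2·TP+FP+FN)):
  sad: TP=52, FP=4+1+8=13, FN=3+2+1=6 → 104/123 = 0.84553
  anger: TP=13, FP=3+7+1=11, FN=4+6+4=14 → 26/51 = 0.50980
  fear: TP=15, FP=2+6+5=13, FN=1+7+4=12 → 30/55 = 0.54545
  surprise: TP=17, FP=1+4+4=9, FN=8+1+5=14 → 34/57 = 0.59649
Weighted-F1 score = Σ (supportᵢ/N)·F1 scoreᵢ with N=143: (58/143)·0.84553 + (27/143)·0.50980 + (27/143)·0.54545 + (31/143)·0.59649 = 0.6715

0.6715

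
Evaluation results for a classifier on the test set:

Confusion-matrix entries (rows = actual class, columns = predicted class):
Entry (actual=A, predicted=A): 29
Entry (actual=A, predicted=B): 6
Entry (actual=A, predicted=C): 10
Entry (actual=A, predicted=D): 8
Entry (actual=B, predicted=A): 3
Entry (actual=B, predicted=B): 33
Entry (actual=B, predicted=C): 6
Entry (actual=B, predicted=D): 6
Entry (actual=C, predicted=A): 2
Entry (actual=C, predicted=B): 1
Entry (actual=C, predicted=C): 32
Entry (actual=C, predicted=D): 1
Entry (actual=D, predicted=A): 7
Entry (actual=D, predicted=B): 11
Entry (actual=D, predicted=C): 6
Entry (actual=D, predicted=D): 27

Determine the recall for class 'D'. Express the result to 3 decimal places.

0.529

One-vs-rest for 'D': TP = diagonal; FP = other classes predicted 'D'; FN = 'D' predicted as other.
recall = TP/(TP+FN).
D: TP=27, FN=7+11+6=24 → 27/51 = 0.5294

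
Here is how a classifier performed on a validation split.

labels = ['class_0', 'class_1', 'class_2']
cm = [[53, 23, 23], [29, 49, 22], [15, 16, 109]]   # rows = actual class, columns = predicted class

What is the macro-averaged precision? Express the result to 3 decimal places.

Per-class precision (TP/(TP+FP)):
  class_0: TP=53, FP=29+15=44 → 53/97 = 0.5464
  class_1: TP=49, FP=23+16=39 → 49/88 = 0.5568
  class_2: TP=109, FP=23+22=45 → 109/154 = 0.7078
Macro-precision = mean = (0.5464 + 0.5568 + 0.7078) / 3 = 0.604

0.604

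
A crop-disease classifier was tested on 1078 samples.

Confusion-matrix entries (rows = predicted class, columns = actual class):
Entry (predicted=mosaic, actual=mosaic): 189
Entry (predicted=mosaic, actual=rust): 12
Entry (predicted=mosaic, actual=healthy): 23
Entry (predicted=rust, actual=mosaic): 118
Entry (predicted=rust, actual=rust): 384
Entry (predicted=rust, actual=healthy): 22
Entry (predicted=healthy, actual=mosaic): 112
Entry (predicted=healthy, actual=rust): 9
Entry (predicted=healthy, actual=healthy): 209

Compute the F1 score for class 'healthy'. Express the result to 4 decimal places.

0.7158

F1 score = 2·TP/(2·TP+FP+FN).
healthy: TP=209, FP=112+9=121, FN=23+22=45 → 418/584 = 0.71575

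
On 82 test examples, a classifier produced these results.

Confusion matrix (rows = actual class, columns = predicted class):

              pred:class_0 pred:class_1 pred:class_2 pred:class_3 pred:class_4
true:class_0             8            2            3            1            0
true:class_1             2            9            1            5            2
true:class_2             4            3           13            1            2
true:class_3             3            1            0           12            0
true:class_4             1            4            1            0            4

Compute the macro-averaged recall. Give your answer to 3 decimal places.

0.552

Per-class recall (TP/(TP+FN)):
  class_0: TP=8, FN=2+3+1+0=6 → 8/14 = 0.5714
  class_1: TP=9, FN=2+1+5+2=10 → 9/19 = 0.4737
  class_2: TP=13, FN=4+3+1+2=10 → 13/23 = 0.5652
  class_3: TP=12, FN=3+1+0+0=4 → 12/16 = 0.7500
  class_4: TP=4, FN=1+4+1+0=6 → 4/10 = 0.4000
Macro-recall = mean = (0.5714 + 0.4737 + 0.5652 + 0.7500 + 0.4000) / 5 = 0.552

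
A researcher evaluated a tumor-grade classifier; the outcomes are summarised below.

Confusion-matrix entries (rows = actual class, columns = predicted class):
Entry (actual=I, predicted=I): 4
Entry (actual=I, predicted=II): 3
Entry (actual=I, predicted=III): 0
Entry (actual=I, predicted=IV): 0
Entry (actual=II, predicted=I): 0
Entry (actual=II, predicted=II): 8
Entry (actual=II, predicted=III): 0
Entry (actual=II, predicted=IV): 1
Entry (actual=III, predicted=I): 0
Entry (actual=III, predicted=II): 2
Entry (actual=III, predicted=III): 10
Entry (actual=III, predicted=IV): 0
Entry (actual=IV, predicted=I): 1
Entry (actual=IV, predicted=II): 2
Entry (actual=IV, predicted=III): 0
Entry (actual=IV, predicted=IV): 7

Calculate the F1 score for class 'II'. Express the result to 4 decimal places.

Treat 'II' as positive and all other classes as negative.
F1 score = 2·TP/(2·TP+FP+FN).
II: TP=8, FP=3+2+2=7, FN=0+0+1=1 → 16/24 = 0.66667

0.6667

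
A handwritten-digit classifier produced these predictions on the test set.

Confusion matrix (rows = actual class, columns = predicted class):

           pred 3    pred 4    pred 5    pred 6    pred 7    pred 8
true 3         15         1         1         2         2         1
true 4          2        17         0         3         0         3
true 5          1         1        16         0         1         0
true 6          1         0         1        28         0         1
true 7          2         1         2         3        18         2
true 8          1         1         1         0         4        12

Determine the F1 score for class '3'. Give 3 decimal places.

0.682

Treat '3' as positive and all other classes as negative.
F1 score = 2·TP/(2·TP+FP+FN).
3: TP=15, FP=2+1+1+2+1=7, FN=1+1+2+2+1=7 → 30/44 = 0.6818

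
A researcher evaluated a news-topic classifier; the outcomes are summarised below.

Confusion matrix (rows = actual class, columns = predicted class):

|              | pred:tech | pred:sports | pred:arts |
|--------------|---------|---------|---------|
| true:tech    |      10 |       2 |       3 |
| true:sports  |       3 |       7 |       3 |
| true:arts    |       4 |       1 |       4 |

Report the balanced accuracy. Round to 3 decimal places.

Balanced accuracy = mean of per-class recall.
  tech: recall = 10/15 = 0.6667
  sports: recall = 7/13 = 0.5385
  arts: recall = 4/9 = 0.4444
Mean = (0.6667 + 0.5385 + 0.4444) / 3 = 0.550

0.550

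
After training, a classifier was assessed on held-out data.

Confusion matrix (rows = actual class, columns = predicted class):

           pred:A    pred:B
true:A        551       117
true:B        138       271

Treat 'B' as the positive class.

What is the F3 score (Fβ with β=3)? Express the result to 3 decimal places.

0.666

Fβ = (1+β²)·TP / ((1+β²)·TP + β²·FN + FP), with β²=9
= 10·271 / (10·271 + 9·138 + 117) = 0.666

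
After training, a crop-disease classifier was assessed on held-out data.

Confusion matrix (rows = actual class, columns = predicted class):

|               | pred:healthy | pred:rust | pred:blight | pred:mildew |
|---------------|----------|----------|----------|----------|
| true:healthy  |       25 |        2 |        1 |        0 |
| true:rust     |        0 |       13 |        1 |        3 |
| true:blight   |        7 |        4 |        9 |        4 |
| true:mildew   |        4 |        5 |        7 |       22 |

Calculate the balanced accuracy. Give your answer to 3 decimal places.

0.653

Balanced accuracy = mean of per-class recall.
  healthy: recall = 25/28 = 0.8929
  rust: recall = 13/17 = 0.7647
  blight: recall = 9/24 = 0.3750
  mildew: recall = 22/38 = 0.5789
Mean = (0.8929 + 0.7647 + 0.3750 + 0.5789) / 4 = 0.653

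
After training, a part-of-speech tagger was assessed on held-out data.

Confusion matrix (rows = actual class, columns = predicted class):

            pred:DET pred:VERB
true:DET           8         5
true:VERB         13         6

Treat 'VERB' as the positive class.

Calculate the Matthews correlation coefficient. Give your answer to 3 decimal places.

-0.071

MCC = (TP·TN − FP·FN) / √((TP+FP)(TP+FN)(TN+FP)(TN+FN))
Numerator = 6·8 − 5·13 = -17
Denominator = √(11·19·13·21) = √57057 = 238.8661
MCC = -17 / 238.8661 = -0.071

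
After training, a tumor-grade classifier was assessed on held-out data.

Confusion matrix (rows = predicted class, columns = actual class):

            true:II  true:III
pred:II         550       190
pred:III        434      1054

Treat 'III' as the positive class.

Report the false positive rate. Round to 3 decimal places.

FPR = FP/(FP+TN) = 434/(434+550) = 0.441

0.441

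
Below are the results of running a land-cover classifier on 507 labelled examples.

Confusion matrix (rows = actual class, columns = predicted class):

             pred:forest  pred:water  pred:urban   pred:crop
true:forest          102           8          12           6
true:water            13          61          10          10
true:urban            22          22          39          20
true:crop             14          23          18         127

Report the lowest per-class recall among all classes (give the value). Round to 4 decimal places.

Per-class recall (TP/(TP+FN)):
  forest: TP=102, FN=8+12+6=26 → 102/128 = 0.79688
  water: TP=61, FN=13+10+10=33 → 61/94 = 0.64894
  urban: TP=39, FN=22+22+20=64 → 39/103 = 0.37864
  crop: TP=127, FN=14+23+18=55 → 127/182 = 0.69780
Lowest is class 'urban' with recall = 0.3786.

0.3786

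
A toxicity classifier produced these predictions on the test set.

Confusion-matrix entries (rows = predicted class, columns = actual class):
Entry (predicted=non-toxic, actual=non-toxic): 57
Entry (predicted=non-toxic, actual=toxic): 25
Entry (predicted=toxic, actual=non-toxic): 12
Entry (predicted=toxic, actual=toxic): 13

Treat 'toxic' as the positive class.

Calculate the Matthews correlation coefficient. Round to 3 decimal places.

0.190

MCC = (TP·TN − FP·FN) / √((TP+FP)(TP+FN)(TN+FP)(TN+FN))
Numerator = 13·57 − 12·25 = 441
Denominator = √(25·38·69·82) = √5375100 = 2318.4262
MCC = 441 / 2318.4262 = 0.190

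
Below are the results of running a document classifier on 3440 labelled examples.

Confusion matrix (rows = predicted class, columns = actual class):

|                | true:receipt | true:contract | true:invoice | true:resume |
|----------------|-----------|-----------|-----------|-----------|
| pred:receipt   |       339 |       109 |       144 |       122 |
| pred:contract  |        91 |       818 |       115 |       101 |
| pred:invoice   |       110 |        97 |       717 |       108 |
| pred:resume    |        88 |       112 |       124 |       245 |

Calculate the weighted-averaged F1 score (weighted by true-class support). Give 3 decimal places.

Per-class F1 score (2·TP/(2·TP+FP+FN)):
  receipt: TP=339, FP=109+144+122=375, FN=91+110+88=289 → 678/1342 = 0.5052
  contract: TP=818, FP=91+115+101=307, FN=109+97+112=318 → 1636/2261 = 0.7236
  invoice: TP=717, FP=110+97+108=315, FN=144+115+124=383 → 1434/2132 = 0.6726
  resume: TP=245, FP=88+112+124=324, FN=122+101+108=331 → 490/1145 = 0.4279
Weighted-F1 score = Σ (supportᵢ/N)·F1 scoreᵢ with N=3440: (628/3440)·0.5052 + (1136/3440)·0.7236 + (1100/3440)·0.6726 + (576/3440)·0.4279 = 0.618

0.618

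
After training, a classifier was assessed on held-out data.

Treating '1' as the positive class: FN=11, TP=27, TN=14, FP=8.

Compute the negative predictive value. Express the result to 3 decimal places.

NPV = TN/(TN+FN) = 14/(14+11) = 0.560

0.560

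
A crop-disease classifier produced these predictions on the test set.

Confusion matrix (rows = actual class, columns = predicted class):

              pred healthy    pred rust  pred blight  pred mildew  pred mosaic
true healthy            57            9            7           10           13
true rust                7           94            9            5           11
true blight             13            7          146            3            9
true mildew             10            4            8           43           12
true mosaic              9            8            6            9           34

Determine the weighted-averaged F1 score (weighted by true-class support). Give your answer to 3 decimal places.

0.691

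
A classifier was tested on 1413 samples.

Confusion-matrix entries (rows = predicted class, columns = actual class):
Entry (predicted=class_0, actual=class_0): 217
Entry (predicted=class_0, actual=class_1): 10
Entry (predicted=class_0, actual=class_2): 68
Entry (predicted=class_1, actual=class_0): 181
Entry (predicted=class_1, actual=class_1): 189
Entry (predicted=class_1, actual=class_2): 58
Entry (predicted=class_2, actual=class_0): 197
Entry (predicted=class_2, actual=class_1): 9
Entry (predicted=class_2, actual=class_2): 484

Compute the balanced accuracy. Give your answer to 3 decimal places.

Balanced accuracy = mean of per-class recall.
  class_0: recall = 217/595 = 0.3647
  class_1: recall = 189/208 = 0.9087
  class_2: recall = 484/610 = 0.7934
Mean = (0.3647 + 0.9087 + 0.7934) / 3 = 0.689

0.689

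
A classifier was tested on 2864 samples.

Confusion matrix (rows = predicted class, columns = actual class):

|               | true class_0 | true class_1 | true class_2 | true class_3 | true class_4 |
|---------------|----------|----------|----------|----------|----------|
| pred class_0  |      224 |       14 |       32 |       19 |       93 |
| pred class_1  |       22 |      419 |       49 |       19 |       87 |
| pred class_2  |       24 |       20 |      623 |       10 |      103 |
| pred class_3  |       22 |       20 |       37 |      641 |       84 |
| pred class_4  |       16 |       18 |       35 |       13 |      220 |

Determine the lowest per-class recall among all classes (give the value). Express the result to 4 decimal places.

0.3748

Per-class recall (TP/(TP+FN)):
  class_0: TP=224, FN=22+24+22+16=84 → 224/308 = 0.72727
  class_1: TP=419, FN=14+20+20+18=72 → 419/491 = 0.85336
  class_2: TP=623, FN=32+49+37+35=153 → 623/776 = 0.80284
  class_3: TP=641, FN=19+19+10+13=61 → 641/702 = 0.91311
  class_4: TP=220, FN=93+87+103+84=367 → 220/587 = 0.37479
Lowest is class 'class_4' with recall = 0.3748.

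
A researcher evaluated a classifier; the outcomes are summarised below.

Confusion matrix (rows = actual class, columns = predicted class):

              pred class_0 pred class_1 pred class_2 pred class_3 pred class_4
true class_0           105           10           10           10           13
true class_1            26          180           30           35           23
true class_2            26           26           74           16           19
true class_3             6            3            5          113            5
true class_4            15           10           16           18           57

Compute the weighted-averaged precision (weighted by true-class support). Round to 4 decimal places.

Per-class precision (TP/(TP+FP)):
  class_0: TP=105, FP=26+26+6+15=73 → 105/178 = 0.58989
  class_1: TP=180, FP=10+26+3+10=49 → 180/229 = 0.78603
  class_2: TP=74, FP=10+30+5+16=61 → 74/135 = 0.54815
  class_3: TP=113, FP=10+35+16+18=79 → 113/192 = 0.58854
  class_4: TP=57, FP=13+23+19+5=60 → 57/117 = 0.48718
Weighted-precision = Σ (supportᵢ/N)·precisionᵢ with N=851: (148/851)·0.58989 + (294/851)·0.78603 + (161/851)·0.54815 + (132/851)·0.58854 + (116/851)·0.48718 = 0.6355

0.6355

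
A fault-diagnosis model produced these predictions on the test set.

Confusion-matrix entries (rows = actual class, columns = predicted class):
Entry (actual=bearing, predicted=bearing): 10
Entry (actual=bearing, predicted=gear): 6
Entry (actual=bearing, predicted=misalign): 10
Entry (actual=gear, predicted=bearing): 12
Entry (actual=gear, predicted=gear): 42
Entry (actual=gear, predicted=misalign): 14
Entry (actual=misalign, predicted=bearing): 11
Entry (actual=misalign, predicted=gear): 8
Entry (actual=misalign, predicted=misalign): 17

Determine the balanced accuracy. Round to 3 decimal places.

Balanced accuracy = mean of per-class recall.
  bearing: recall = 10/26 = 0.3846
  gear: recall = 42/68 = 0.6176
  misalign: recall = 17/36 = 0.4722
Mean = (0.3846 + 0.6176 + 0.4722) / 3 = 0.491

0.491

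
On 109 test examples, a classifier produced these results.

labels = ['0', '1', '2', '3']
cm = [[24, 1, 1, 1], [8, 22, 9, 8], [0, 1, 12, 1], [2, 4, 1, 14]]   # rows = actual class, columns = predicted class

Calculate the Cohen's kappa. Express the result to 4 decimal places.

Observed agreement pₒ = trace/N = 72/109 = 0.66055
Expected agreement pₑ = Σ (rowᵢ·colᵢ)/N² = (27·34 + 47·28 + 14·23 + 21·24)/109² = 0.25755
κ = (pₒ − pₑ)/(1 − pₑ) = (0.66055 − 0.25755)/(1 − 0.25755) = 0.5428

0.5428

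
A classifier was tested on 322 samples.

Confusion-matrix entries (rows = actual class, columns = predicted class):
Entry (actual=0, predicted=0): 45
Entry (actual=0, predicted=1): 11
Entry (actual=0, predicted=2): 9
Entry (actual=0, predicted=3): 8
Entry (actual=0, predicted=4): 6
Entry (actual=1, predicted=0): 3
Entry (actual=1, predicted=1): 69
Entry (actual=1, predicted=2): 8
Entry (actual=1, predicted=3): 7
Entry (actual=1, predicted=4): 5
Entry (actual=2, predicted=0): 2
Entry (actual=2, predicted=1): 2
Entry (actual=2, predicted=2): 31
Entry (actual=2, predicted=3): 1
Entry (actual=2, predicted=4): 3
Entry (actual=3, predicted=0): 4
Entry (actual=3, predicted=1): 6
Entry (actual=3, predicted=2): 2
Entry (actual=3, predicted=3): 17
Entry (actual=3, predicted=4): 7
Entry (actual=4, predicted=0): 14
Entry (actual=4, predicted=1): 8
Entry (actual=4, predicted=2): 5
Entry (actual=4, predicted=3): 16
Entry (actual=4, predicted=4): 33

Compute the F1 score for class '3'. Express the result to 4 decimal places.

F1 score = 2·TP/(2·TP+FP+FN).
3: TP=17, FP=8+7+1+16=32, FN=4+6+2+7=19 → 34/85 = 0.40000

0.4000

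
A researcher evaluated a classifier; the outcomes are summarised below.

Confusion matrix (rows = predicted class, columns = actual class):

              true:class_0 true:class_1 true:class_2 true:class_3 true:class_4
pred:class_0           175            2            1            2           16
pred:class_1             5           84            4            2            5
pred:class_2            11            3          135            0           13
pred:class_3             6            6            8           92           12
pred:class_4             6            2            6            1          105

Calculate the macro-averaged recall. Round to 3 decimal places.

0.850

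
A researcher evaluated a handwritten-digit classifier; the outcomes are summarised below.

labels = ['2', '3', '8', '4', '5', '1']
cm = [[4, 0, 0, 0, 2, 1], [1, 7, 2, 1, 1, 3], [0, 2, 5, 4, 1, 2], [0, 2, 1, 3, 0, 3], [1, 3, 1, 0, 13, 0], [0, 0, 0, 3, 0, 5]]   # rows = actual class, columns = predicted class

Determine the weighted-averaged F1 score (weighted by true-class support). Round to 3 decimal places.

0.526

Per-class F1 score (2·TP/(2·TP+FP+FN)):
  2: TP=4, FP=1+0+0+1+0=2, FN=0+0+0+2+1=3 → 8/13 = 0.6154
  3: TP=7, FP=0+2+2+3+0=7, FN=1+2+1+1+3=8 → 14/29 = 0.4828
  8: TP=5, FP=0+2+1+1+0=4, FN=0+2+4+1+2=9 → 10/23 = 0.4348
  4: TP=3, FP=0+1+4+0+3=8, FN=0+2+1+0+3=6 → 6/20 = 0.3000
  5: TP=13, FP=2+1+1+0+0=4, FN=1+3+1+0+0=5 → 26/35 = 0.7429
  1: TP=5, FP=1+3+2+3+0=9, FN=0+0+0+3+0=3 → 10/22 = 0.4545
Weighted-F1 score = Σ (supportᵢ/N)·F1 scoreᵢ with N=71: (7/71)·0.6154 + (15/71)·0.4828 + (14/71)·0.4348 + (9/71)·0.3000 + (18/71)·0.7429 + (8/71)·0.4545 = 0.526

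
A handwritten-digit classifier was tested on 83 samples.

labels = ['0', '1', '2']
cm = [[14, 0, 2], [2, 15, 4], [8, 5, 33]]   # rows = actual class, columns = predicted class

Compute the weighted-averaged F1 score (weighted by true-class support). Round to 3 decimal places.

0.750

Per-class F1 score (2·TP/(2·TP+FP+FN)):
  0: TP=14, FP=2+8=10, FN=0+2=2 → 28/40 = 0.7000
  1: TP=15, FP=0+5=5, FN=2+4=6 → 30/41 = 0.7317
  2: TP=33, FP=2+4=6, FN=8+5=13 → 66/85 = 0.7765
Weighted-F1 score = Σ (supportᵢ/N)·F1 scoreᵢ with N=83: (16/83)·0.7000 + (21/83)·0.7317 + (46/83)·0.7765 = 0.750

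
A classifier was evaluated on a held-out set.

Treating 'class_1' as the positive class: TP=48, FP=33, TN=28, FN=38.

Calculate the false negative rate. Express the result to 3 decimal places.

FNR = FN/(FN+TP) = 38/(38+48) = 0.442

0.442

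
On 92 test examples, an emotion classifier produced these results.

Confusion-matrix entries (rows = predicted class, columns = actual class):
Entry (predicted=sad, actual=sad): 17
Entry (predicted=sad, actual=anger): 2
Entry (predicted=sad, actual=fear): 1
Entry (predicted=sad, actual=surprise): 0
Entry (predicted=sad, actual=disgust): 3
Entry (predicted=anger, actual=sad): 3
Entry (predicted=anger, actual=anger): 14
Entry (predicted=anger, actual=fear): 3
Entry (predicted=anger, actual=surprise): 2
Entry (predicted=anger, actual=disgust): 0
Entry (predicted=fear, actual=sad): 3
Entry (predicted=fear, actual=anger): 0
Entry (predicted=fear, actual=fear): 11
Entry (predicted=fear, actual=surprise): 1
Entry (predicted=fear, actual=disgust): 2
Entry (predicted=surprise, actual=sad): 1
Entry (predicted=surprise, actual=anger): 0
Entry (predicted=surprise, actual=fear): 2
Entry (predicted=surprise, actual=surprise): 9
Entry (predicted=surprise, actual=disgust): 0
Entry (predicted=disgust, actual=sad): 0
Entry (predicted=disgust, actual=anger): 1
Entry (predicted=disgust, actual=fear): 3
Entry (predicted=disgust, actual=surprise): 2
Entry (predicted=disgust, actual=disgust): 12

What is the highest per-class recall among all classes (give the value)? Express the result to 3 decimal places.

Per-class recall (TP/(TP+FN)):
  sad: TP=17, FN=3+3+1+0=7 → 17/24 = 0.7083
  anger: TP=14, FN=2+0+0+1=3 → 14/17 = 0.8235
  fear: TP=11, FN=1+3+2+3=9 → 11/20 = 0.5500
  surprise: TP=9, FN=0+2+1+2=5 → 9/14 = 0.6429
  disgust: TP=12, FN=3+0+2+0=5 → 12/17 = 0.7059
Highest is class 'anger' with recall = 0.824.

0.824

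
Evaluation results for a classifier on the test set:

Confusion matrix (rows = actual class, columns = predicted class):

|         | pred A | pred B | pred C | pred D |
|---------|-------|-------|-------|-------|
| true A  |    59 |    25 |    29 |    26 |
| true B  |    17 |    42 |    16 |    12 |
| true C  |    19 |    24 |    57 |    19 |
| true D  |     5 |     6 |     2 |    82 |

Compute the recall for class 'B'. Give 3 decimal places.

One-vs-rest for 'B': TP = diagonal; FP = other classes predicted 'B'; FN = 'B' predicted as other.
recall = TP/(TP+FN).
B: TP=42, FN=17+16+12=45 → 42/87 = 0.4828

0.483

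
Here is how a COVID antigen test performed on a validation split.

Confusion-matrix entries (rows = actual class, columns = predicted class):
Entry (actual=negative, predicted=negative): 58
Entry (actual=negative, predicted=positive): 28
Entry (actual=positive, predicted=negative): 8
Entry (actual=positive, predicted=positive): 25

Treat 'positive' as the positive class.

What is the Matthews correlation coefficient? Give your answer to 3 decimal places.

MCC = (TP·TN − FP·FN) / √((TP+FP)(TP+FN)(TN+FP)(TN+FN))
Numerator = 25·58 − 28·8 = 1226
Denominator = √(53·33·86·66) = √9927324 = 3150.7656
MCC = 1226 / 3150.7656 = 0.389

0.389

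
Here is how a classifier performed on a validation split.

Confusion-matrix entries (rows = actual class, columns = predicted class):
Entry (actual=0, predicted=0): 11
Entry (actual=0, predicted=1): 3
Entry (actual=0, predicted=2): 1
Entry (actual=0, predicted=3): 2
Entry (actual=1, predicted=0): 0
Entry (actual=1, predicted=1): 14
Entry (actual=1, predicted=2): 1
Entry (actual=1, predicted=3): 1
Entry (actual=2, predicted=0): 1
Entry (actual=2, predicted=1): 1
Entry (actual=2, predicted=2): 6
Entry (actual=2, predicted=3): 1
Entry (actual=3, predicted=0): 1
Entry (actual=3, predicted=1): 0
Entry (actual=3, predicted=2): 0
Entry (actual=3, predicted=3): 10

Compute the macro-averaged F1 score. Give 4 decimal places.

Per-class F1 score (2·TP/(2·TP+FP+FN)):
  0: TP=11, FP=0+1+1=2, FN=3+1+2=6 → 22/30 = 0.73333
  1: TP=14, FP=3+1+0=4, FN=0+1+1=2 → 28/34 = 0.82353
  2: TP=6, FP=1+1+0=2, FN=1+1+1=3 → 12/17 = 0.70588
  3: TP=10, FP=2+1+1=4, FN=1+0+0=1 → 20/25 = 0.80000
Macro-F1 score = mean = (0.73333 + 0.82353 + 0.70588 + 0.80000) / 4 = 0.7657

0.7657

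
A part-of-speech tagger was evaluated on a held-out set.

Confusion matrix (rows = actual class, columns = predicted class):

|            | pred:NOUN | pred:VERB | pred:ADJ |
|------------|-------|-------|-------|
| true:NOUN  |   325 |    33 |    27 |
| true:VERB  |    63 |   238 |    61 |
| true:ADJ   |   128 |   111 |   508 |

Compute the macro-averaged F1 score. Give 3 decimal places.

0.706

Per-class F1 score (2·TP/(2·TP+FP+FN)):
  NOUN: TP=325, FP=63+128=191, FN=33+27=60 → 650/901 = 0.7214
  VERB: TP=238, FP=33+111=144, FN=63+61=124 → 476/744 = 0.6398
  ADJ: TP=508, FP=27+61=88, FN=128+111=239 → 1016/1343 = 0.7565
Macro-F1 score = mean = (0.7214 + 0.6398 + 0.7565) / 3 = 0.706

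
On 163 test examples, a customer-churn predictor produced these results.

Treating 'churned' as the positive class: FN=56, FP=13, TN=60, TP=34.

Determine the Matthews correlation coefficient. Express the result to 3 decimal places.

MCC = (TP·TN − FP·FN) / √((TP+FP)(TP+FN)(TN+FP)(TN+FN))
Numerator = 34·60 − 13·56 = 1312
Denominator = √(47·90·73·116) = √35819640 = 5984.9511
MCC = 1312 / 5984.9511 = 0.219

0.219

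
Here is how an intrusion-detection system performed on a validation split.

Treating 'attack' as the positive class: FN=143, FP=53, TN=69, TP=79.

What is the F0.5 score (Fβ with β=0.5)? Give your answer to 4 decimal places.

Fβ = (1+β²)·TP / ((1+β²)·TP + β²·FN + FP), with β²=1/4
= 1.25·79 / (1.25·79 + 0.25·143 + 53) = 0.5267

0.5267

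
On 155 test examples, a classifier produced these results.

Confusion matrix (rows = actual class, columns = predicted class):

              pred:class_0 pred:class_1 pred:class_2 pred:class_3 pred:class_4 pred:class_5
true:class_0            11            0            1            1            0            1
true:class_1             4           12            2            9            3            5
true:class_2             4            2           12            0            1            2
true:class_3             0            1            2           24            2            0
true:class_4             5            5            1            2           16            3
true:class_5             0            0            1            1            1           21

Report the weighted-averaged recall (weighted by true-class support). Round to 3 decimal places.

Per-class recall (TP/(TP+FN)):
  class_0: TP=11, FN=0+1+1+0+1=3 → 11/14 = 0.7857
  class_1: TP=12, FN=4+2+9+3+5=23 → 12/35 = 0.3429
  class_2: TP=12, FN=4+2+0+1+2=9 → 12/21 = 0.5714
  class_3: TP=24, FN=0+1+2+2+0=5 → 24/29 = 0.8276
  class_4: TP=16, FN=5+5+1+2+3=16 → 16/32 = 0.5000
  class_5: TP=21, FN=0+0+1+1+1=3 → 21/24 = 0.8750
Weighted-recall = Σ (supportᵢ/N)·recallᵢ with N=155: (14/155)·0.7857 + (35/155)·0.3429 + (21/155)·0.5714 + (29/155)·0.8276 + (32/155)·0.5000 + (24/155)·0.8750 = 0.619

0.619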